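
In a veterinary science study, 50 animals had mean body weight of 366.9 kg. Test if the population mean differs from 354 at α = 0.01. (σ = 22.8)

z = (x̄ - μ₀)/(σ/√n) = (366.9 - 354)/(22.8/√50) = 4.001. Critical value: ±2.576. Since |4.001| > 2.576, Reject H₀.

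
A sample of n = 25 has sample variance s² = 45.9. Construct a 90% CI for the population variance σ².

df = 24. χ²_{0.05} = 36.415, χ²_{0.95} = 13.848. CI for σ² = ((n-1)s²/χ²_{α/2}, (n-1)s²/χ²_{1-α/2}) = (24·45.9/36.415, 24·45.9/13.848) = (30.25, 79.55)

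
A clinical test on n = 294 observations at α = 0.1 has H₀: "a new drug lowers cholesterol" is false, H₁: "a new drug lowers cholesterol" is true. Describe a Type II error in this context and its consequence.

Type II error: failing to reject H₀ when it is false — concluding that a new drug lowers cholesterol is not supported when in fact it is. Consequence: shelving an effective drug — patients miss out on a treatment that would have helped.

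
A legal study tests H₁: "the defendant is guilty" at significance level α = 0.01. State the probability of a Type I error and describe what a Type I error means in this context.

P(Type I error) = α = 0.01. A Type I error is rejecting H₀ when H₀ is actually true (false positive) — here, concluding that the defendant is guilty when in fact this is not the case. Consequence: convicting an innocent person.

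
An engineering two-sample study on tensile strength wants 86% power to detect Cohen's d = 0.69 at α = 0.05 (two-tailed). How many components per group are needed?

z_{α/2} = 1.96, z_β = Φ⁻¹(0.86) = 1.08. For medium effect (d = 0.69): n per group = 2(z_{α/2} + z_β)²/d² = 2(1.96 + 1.08)²/0.69² = 38.8 → 39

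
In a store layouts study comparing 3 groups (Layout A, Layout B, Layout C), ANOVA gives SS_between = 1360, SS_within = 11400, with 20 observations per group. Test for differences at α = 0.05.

df_between = 2, df_within = 57. F = MS_between/MS_within = 680.0/200.0 = 3.4. F_crit ≈ 3.159. Reject H₀. At least one mean differs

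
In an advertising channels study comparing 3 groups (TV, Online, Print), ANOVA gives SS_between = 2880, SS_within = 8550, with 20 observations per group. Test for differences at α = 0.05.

df_between = 2, df_within = 57. F = MS_between/MS_within = 1440.0/150.0 = 9.6. F_crit ≈ 3.159. Reject H₀. At least one mean differs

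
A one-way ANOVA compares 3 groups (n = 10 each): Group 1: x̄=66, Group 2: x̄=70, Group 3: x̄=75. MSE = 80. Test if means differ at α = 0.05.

Grand mean = 70.33. SS_between = 406.67, MS_between = 203.33. F = 2.542, F_crit ≈ 3.354. Fail to reject H₀.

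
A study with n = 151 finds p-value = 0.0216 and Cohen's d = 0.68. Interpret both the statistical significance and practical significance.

Statistically significant (p = 0.0216 < 0.05). Cohen's d = 0.68 indicates a medium effect size. Both statistical and practical significance should be considered.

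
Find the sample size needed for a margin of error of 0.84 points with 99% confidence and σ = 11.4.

n = (z*σ/E)² = (2.576×11.4/0.84)² = 1222.2 → n = 1223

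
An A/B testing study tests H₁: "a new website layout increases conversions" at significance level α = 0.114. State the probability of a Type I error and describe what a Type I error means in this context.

P(Type I error) = α = 0.114. A Type I error is rejecting H₀ when H₀ is actually true (false positive) — here, concluding that a new website layout increases conversions when in fact this is not the case. Consequence: rolling out a layout that doesn't actually help — wasted engineering effort.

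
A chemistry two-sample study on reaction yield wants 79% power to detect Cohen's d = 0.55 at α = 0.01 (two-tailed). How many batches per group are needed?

z_{α/2} = 2.576, z_β = Φ⁻¹(0.79) = 0.806. For medium effect (d = 0.55): n per group = 2(z_{α/2} + z_β)²/d² = 2(2.576 + 0.806)²/0.55² = 75.6 → 76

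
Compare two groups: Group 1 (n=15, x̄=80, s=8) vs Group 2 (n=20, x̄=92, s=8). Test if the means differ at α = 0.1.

Pooled sp = 8.0. t = -4.392, df = 33. Critical t = ±1.692. Reject H₀.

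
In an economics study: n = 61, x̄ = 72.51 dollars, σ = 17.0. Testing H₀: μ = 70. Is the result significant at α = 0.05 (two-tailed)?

z = (72.51 - 70)/(17.0/√61) = 1.153. Since |z| ≤ 1.96, not significant at α = 0.05.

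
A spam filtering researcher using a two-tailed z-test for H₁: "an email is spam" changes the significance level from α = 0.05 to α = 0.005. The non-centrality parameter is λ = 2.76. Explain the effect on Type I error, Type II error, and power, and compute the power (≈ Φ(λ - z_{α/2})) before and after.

Decreasing α from 0.05 to 0.005:
• Type I error rate decreases (α is the Type I rate by definition).
• Critical value moves from z_{α/2} = 1.96 to 2.807, so power = Φ(λ - z_{α/2}) goes from Φ(2.76 - 1.96) = 0.788 to Φ(2.76 - 2.807) = 0.481.
• Type II error rate β = 1 - power therefore increases (0.212 → 0.519).
Appropriate when false positives are costly — here, a legitimate email is sent to the spam folder and the user misses it.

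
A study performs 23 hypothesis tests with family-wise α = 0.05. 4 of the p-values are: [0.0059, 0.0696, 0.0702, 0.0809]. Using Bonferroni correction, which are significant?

Bonferroni α = 0.05/23 = 0.00217. None of the given p-values are significant.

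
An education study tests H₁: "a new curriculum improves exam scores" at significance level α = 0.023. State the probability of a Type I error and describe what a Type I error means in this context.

P(Type I error) = α = 0.023. A Type I error is rejecting H₀ when H₀ is actually true (false positive) — here, concluding that a new curriculum improves exam scores when in fact this is not the case. Consequence: adopting a curriculum that gives no real benefit — disruption for nothing.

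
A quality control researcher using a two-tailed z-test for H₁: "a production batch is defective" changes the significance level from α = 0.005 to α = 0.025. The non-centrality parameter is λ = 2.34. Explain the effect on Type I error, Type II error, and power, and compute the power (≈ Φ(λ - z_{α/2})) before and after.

Increasing α from 0.005 to 0.025:
• Type I error rate increases (α is the Type I rate by definition).
• Critical value moves from z_{α/2} = 2.807 to 2.241, so power = Φ(λ - z_{α/2}) goes from Φ(2.34 - 2.807) = 0.32 to Φ(2.34 - 2.241) = 0.539.
• Type II error rate β = 1 - power therefore decreases (0.68 → 0.461).
Appropriate when false negatives are costly — here, shipping a defective batch — faulty products reach customers.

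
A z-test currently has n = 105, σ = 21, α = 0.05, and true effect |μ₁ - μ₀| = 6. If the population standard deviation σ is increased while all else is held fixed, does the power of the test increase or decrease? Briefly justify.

Power decreases: a larger σ inflates the standard error σ/√n, pulling the sampling distribution under H₁ back toward the critical value.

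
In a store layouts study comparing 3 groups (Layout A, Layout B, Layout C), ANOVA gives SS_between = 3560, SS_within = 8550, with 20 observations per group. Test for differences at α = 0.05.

df_between = 2, df_within = 57. F = MS_between/MS_within = 1780.0/150.0 = 11.867. F_crit ≈ 3.159. Reject H₀. At least one mean differs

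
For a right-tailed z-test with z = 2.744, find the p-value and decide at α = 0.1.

p = P(Z > 2.744) = 1 - Φ(2.744) ≈ 0.003. Since p < 0.1, reject H₀ (significant) at α = 0.1.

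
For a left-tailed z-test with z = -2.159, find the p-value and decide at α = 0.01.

p = P(Z < -2.159) = Φ(-2.159) ≈ 0.0154. Since p ≥ 0.01, fail to reject H₀ (not significant) at α = 0.01.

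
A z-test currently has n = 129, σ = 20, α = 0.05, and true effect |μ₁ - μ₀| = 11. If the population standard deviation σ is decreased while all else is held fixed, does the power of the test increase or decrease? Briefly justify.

Power increases: a smaller σ shrinks the standard error σ/√n, moving the sampling distribution under H₁ further from the critical value.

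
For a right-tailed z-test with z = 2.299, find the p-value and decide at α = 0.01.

p = P(Z > 2.299) = 1 - Φ(2.299) ≈ 0.0108. Since p ≥ 0.01, fail to reject H₀ (not significant) at α = 0.01.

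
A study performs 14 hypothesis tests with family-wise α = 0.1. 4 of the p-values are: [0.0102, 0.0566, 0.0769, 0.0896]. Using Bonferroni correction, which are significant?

Bonferroni α = 0.1/14 = 0.00714. None of the given p-values are significant.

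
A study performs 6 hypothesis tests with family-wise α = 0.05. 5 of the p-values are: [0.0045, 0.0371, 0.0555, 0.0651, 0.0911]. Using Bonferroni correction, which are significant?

Bonferroni α = 0.05/6 = 0.00833. Significant p-values: [0.0045]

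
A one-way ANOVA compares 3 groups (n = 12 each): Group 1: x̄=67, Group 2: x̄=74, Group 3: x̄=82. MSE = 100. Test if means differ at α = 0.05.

Grand mean = 74.33. SS_between = 1352.0, MS_between = 676.0. F = 6.76, F_crit ≈ 3.285. Reject H₀.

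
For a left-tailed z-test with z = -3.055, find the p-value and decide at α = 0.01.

p = P(Z < -3.055) = Φ(-3.055) ≈ 0.0011. Since p < 0.01, reject H₀ (significant) at α = 0.01.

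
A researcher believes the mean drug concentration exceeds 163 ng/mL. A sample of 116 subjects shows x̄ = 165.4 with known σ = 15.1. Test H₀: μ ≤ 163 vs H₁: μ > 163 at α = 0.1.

z = 1.712. Critical value: 1.28. Reject H₀.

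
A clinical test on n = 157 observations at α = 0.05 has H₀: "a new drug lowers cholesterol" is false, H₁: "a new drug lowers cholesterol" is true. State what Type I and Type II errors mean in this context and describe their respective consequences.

Type I (false positive): concluding that a new drug lowers cholesterol when it is not — approving an ineffective drug — patients take a useless medication and may skip effective alternatives. Type II (false negative): failing to conclude that a new drug lowers cholesterol when it is — shelving an effective drug — patients miss out on a treatment that would have helped. Which is costlier depends on domain priorities and is a judgement call rather than a statistical fact.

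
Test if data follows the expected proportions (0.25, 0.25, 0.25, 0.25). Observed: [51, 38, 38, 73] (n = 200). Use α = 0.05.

Expected: [50.0, 50.0, 50.0, 50.0]. χ² = 16.36. df = 3, critical = 7.815. Reject H₀.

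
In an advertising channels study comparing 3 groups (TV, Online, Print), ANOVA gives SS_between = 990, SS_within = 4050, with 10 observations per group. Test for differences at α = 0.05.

df_between = 2, df_within = 27. F = MS_between/MS_within = 495.0/150.0 = 3.3. F_crit ≈ 3.354. Fail to reject H₀.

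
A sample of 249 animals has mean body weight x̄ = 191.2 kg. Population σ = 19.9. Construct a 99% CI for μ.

CI = x̄ ± z*(σ/√n) = 191.2 ± 2.576(19.9/√249) = 191.2 ± 3.25 = (187.95, 194.45)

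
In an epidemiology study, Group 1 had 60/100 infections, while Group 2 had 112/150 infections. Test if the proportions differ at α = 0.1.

p̂₁ = 0.6, p̂₂ = 0.747, pooled p̂ = 0.688. z = -2.452. Critical: ±1.645. Reject H₀.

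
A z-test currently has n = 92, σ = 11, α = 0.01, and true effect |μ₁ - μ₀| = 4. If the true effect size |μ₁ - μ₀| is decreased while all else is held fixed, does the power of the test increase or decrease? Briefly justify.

Power decreases: a smaller true effect decreases the non-centrality λ = |μ₁ - μ₀|/(σ/√n).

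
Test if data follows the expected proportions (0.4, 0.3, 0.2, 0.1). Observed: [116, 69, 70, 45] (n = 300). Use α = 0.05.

Expected: [120.0, 90.0, 60.0, 30.0]. χ² = 14.2. df = 3, critical = 7.815. Reject H₀.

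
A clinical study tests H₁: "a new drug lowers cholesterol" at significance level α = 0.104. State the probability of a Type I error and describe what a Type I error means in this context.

P(Type I error) = α = 0.104. A Type I error is rejecting H₀ when H₀ is actually true (false positive) — here, concluding that a new drug lowers cholesterol when in fact this is not the case. Consequence: approving an ineffective drug — patients take a useless medication and may skip effective alternatives.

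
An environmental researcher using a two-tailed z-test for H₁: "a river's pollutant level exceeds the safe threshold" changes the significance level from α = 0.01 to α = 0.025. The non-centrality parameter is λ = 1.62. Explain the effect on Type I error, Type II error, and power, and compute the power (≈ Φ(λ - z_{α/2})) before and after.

Increasing α from 0.01 to 0.025:
• Type I error rate increases (α is the Type I rate by definition).
• Critical value moves from z_{α/2} = 2.576 to 2.241, so power = Φ(λ - z_{α/2}) goes from Φ(1.62 - 2.576) = 0.17 to Φ(1.62 - 2.241) = 0.267.
• Type II error rate β = 1 - power therefore decreases (0.83 → 0.733).
Appropriate when false negatives are costly — here, allowing unsafe pollution to continue.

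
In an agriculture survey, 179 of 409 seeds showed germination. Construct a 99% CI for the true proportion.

p̂ = 0.438. CI = p̂ ± z*√(p̂(1-p̂)/n) = (0.374, 0.501)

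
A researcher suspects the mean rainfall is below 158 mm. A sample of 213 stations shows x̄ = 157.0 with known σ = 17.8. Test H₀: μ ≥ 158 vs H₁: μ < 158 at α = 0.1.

z = -0.82. Critical value: -1.28. Fail to reject H₀.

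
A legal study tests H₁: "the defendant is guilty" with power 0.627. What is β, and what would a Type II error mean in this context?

β = 1 - power = 1 - 0.627 = 0.373. A Type II error is failing to reject H₀ when H₀ is false (false negative) — here, failing to conclude that the defendant is guilty when in fact it is true. Consequence: acquitting a guilty person.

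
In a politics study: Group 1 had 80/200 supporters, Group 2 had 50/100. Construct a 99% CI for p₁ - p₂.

p̂₁ = 0.4, p̂₂ = 0.5. Difference = -0.1. CI = (-0.257, 0.057)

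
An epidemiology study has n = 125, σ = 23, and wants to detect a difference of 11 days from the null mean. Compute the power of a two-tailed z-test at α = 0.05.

SE = σ/√n = 23/√125 = 2.057. Non-centrality λ = d/SE = 11/2.057 = 5.347. Power ≈ Φ(λ - z_{α/2}) = Φ(5.347 - 1.96) = Φ(3.387) = 1.0.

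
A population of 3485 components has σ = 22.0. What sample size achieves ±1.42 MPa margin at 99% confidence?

Without FPC: n₀ = (2.576×22.0/1.42)² = 1592.797. With FPC: n = n₀N/(n₀+N-1) = 1093.4 → n = 1094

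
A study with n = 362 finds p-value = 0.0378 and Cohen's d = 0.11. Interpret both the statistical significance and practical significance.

Statistically significant (p = 0.0378 < 0.05). Cohen's d = 0.11 indicates a very small effect size. Both statistical and practical significance should be considered.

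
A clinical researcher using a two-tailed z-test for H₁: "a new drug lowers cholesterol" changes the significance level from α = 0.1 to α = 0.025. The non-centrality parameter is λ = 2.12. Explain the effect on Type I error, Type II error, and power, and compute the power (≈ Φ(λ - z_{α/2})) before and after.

Decreasing α from 0.1 to 0.025:
• Type I error rate decreases (α is the Type I rate by definition).
• Critical value moves from z_{α/2} = 1.645 to 2.241, so power = Φ(λ - z_{α/2}) goes from Φ(2.12 - 1.645) = 0.683 to Φ(2.12 - 2.241) = 0.452.
• Type II error rate β = 1 - power therefore increases (0.317 → 0.548).
Appropriate when false positives are costly — here, approving an ineffective drug — patients take a useless medication and may skip effective alternatives.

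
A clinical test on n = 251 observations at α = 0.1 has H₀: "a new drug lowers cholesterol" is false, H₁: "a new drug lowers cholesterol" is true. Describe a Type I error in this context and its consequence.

Type I error: rejecting H₀ when it is true — concluding that a new drug lowers cholesterol when in fact it is not. Consequence: approving an ineffective drug — patients take a useless medication and may skip effective alternatives.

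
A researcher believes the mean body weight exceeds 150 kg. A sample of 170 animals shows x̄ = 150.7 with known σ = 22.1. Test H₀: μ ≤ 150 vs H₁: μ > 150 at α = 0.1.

z = 0.413. Critical value: 1.28. Fail to reject H₀.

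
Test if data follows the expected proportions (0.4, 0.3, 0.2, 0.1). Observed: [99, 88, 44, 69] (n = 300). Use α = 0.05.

Expected: [120.0, 90.0, 60.0, 30.0]. χ² = 58.686. df = 3, critical = 7.815. Reject H₀.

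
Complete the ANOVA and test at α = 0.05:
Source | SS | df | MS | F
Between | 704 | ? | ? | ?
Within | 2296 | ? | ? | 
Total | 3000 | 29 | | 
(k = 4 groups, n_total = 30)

df_between = 3, df_within = 26. MS_between = 234.67, MS_within = 88.31. F = 2.657, F_crit ≈ 2.975. Fail to reject H₀.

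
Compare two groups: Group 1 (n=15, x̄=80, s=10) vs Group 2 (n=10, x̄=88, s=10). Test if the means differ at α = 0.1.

Pooled sp = 10.0. t = -1.96, df = 23. Critical t = ±1.714. Reject H₀.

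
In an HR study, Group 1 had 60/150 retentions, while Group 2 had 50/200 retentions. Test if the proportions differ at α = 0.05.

p̂₁ = 0.4, p̂₂ = 0.25, pooled p̂ = 0.314. z = 2.991. Critical: ±1.96. Reject H₀.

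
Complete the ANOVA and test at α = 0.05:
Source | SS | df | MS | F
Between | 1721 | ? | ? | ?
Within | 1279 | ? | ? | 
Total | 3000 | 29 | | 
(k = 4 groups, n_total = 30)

df_between = 3, df_within = 26. MS_between = 573.67, MS_within = 49.19. F = 11.662, F_crit ≈ 2.975. Reject H₀.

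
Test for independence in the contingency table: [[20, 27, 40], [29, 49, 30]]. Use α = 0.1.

χ² = 7.273. df = 2, critical = 4.605. Reject H₀. Variables are dependent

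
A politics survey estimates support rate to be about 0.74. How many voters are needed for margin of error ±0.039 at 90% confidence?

n = z²p(1-p)/E² = 1.645²×0.74×0.26/0.039² = 342.3 → n = 343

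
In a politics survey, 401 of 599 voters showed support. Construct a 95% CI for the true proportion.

p̂ = 0.669. CI = p̂ ± z*√(p̂(1-p̂)/n) = (0.632, 0.707)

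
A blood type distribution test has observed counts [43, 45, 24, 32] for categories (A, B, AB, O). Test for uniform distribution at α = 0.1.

Expected = 36 each. χ² = Σ(O-E)²/E = 8.056. df = 3, critical value = 6.251. Reject H₀.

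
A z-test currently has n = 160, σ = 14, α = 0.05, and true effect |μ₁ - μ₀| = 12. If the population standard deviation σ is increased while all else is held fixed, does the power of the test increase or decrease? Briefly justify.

Power decreases: a larger σ inflates the standard error σ/√n, pulling the sampling distribution under H₁ back toward the critical value.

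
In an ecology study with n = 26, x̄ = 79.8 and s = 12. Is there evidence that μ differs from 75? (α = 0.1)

t = (x̄ - μ₀)/(s/√n) = (79.8 - 75)/(12/√26) = 2.04. df = 25, critical t = ±1.708. Reject H₀.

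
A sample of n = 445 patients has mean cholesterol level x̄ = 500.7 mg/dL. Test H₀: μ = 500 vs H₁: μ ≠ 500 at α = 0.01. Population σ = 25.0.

z = (x̄ - μ₀)/(σ/√n) = (500.7 - 500)/(25.0/√445) = 0.591. Critical value: ±2.576. Since |0.591| ≤ 2.576, Fail to reject H₀.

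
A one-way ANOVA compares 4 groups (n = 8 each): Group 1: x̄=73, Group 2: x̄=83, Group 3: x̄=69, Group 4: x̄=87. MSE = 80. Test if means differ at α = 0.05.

Grand mean = 78.0. SS_between = 1696.0, MS_between = 565.33. F = 7.067, F_crit ≈ 2.947. Reject H₀.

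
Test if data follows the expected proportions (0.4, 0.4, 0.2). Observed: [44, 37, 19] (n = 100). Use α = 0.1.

Expected: [40.0, 40.0, 20.0]. χ² = 0.675. df = 2, critical = 4.605. Fail to reject H₀.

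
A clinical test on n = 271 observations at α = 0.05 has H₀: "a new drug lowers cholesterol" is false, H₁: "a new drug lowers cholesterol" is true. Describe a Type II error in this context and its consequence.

Type II error: failing to reject H₀ when it is false — concluding that a new drug lowers cholesterol is not supported when in fact it is. Consequence: shelving an effective drug — patients miss out on a treatment that would have helped.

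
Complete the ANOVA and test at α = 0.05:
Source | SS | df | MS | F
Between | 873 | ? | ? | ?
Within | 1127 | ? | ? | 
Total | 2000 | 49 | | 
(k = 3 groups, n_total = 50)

df_between = 2, df_within = 47. MS_between = 436.5, MS_within = 23.98. F = 18.204, F_crit ≈ 3.195. Reject H₀.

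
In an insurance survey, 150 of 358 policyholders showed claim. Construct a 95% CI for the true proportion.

p̂ = 0.419. CI = p̂ ± z*√(p̂(1-p̂)/n) = (0.368, 0.47)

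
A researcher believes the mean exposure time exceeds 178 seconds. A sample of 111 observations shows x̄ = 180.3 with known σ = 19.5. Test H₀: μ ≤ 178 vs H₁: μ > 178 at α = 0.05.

z = 1.243. Critical value: 1.645. Fail to reject H₀.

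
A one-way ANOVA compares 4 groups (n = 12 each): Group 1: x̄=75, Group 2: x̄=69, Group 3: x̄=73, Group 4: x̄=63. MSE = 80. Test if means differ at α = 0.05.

Grand mean = 70.0. SS_between = 1008.0, MS_between = 336.0. F = 4.2, F_crit ≈ 2.816. Reject H₀.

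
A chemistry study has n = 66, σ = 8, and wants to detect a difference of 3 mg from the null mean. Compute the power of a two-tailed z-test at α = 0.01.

SE = σ/√n = 8/√66 = 0.985. Non-centrality λ = d/SE = 3/0.985 = 3.047. Power ≈ Φ(λ - z_{α/2}) = Φ(3.047 - 2.576) = Φ(0.471) = 0.681.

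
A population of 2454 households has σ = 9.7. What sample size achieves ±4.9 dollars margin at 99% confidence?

Without FPC: n₀ = (2.576×9.7/4.9)² = 26.004. With FPC: n = n₀N/(n₀+N-1) = 25.7 → n = 26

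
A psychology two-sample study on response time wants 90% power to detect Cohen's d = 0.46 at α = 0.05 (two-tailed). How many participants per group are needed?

z_{α/2} = 1.96, z_β = Φ⁻¹(0.9) = 1.282. For small effect (d = 0.46): n per group = 2(z_{α/2} + z_β)²/d² = 2(1.96 + 1.282)²/0.46² = 99.3 → 100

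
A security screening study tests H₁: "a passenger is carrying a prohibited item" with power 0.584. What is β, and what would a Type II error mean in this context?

β = 1 - power = 1 - 0.584 = 0.416. A Type II error is failing to reject H₀ when H₀ is false (false negative) — here, failing to conclude that a passenger is carrying a prohibited item when in fact it is true. Consequence: letting a prohibited item through — security breach.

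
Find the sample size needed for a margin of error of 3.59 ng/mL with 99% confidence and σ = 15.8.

n = (z*σ/E)² = (2.576×15.8/3.59)² = 128.5 → n = 129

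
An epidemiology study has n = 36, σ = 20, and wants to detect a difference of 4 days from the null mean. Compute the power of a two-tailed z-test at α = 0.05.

SE = σ/√n = 20/√36 = 3.333. Non-centrality λ = d/SE = 4/3.333 = 1.2. Power ≈ Φ(λ - z_{α/2}) = Φ(1.2 - 1.96) = Φ(-0.76) = 0.224.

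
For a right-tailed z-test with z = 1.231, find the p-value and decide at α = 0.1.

p = P(Z > 1.231) = 1 - Φ(1.231) ≈ 0.1092. Since p ≥ 0.1, fail to reject H₀ (not significant) at α = 0.1.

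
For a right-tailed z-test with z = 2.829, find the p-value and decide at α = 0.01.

p = P(Z > 2.829) = 1 - Φ(2.829) ≈ 0.0023. Since p < 0.01, reject H₀ (significant) at α = 0.01.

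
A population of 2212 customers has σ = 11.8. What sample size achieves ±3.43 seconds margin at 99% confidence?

Without FPC: n₀ = (2.576×11.8/3.43)² = 78.536. With FPC: n = n₀N/(n₀+N-1) = 75.9 → n = 76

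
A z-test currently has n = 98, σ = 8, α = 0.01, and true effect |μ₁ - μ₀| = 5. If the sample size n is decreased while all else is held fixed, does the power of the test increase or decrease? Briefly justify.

Power decreases: a smaller n inflates the standard error σ/√n, pulling the sampling distribution under H₁ back toward the critical value.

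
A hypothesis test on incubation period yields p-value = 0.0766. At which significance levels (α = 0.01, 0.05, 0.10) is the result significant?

p = 0.0766. Significant at: α = 0.1.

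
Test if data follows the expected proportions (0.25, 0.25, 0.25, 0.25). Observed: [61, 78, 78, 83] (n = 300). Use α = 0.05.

Expected: [75.0, 75.0, 75.0, 75.0]. χ² = 3.707. df = 3, critical = 7.815. Fail to reject H₀.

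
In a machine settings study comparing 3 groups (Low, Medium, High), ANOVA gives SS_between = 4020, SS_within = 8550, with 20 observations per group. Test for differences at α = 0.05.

df_between = 2, df_within = 57. F = MS_between/MS_within = 2010.0/150.0 = 13.4. F_crit ≈ 3.159. Reject H₀. At least one mean differs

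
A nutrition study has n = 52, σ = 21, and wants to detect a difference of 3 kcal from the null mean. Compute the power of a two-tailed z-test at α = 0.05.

SE = σ/√n = 21/√52 = 2.912. Non-centrality λ = d/SE = 3/2.912 = 1.03. Power ≈ Φ(λ - z_{α/2}) = Φ(1.03 - 1.96) = Φ(-0.93) = 0.176.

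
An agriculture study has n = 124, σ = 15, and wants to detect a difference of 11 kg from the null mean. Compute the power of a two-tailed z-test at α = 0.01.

SE = σ/√n = 15/√124 = 1.347. Non-centrality λ = d/SE = 11/1.347 = 8.166. Power ≈ Φ(λ - z_{α/2}) = Φ(8.166 - 2.576) = Φ(5.59) = 1.0.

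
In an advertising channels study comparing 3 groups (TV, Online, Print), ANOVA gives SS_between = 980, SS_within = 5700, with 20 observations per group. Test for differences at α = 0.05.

df_between = 2, df_within = 57. F = MS_between/MS_within = 490.0/100.0 = 4.9. F_crit ≈ 3.159. Reject H₀. At least one mean differs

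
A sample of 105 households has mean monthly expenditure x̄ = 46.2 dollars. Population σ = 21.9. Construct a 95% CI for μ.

CI = x̄ ± z*(σ/√n) = 46.2 ± 1.96(21.9/√105) = 46.2 ± 4.19 = (42.01, 50.39)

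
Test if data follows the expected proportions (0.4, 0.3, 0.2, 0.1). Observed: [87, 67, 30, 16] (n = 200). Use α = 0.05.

Expected: [80.0, 60.0, 40.0, 20.0]. χ² = 4.729. df = 3, critical = 7.815. Fail to reject H₀.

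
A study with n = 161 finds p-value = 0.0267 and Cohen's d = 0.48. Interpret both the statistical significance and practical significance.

Statistically significant (p = 0.0267 < 0.05). Cohen's d = 0.48 indicates a small effect size. Both statistical and practical significance should be considered.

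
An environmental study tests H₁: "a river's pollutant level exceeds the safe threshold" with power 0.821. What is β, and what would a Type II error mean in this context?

β = 1 - power = 1 - 0.821 = 0.179. A Type II error is failing to reject H₀ when H₀ is false (false negative) — here, failing to conclude that a river's pollutant level exceeds the safe threshold when in fact it is true. Consequence: allowing unsafe pollution to continue.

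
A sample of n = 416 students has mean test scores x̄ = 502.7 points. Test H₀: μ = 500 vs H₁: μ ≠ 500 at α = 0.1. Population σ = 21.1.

z = (x̄ - μ₀)/(σ/√n) = (502.7 - 500)/(21.1/√416) = 2.61. Critical value: ±1.645. Since |2.61| > 1.645, Reject H₀.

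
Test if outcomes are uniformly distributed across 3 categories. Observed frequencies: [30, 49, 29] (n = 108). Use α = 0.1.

Expected = 36 each. χ² = Σ(O-E)²/E = 7.056. df = 2, critical value = 4.605. Reject H₀.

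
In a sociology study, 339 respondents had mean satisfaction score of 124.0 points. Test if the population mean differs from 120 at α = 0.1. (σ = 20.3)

z = (x̄ - μ₀)/(σ/√n) = (124.0 - 120)/(20.3/√339) = 3.628. Critical value: ±1.645. Since |3.628| > 1.645, Reject H₀.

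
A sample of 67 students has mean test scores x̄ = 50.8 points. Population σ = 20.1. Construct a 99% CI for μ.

CI = x̄ ± z*(σ/√n) = 50.8 ± 2.576(20.1/√67) = 50.8 ± 6.33 = (44.47, 57.13)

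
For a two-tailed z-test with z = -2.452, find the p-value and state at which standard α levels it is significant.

p = 2·P(Z > |-2.452|) = 2·(1 - Φ(2.452)) ≈ 0.0142. Significant at α = 0.1; Significant at α = 0.05.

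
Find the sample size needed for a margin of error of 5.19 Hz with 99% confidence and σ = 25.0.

n = (z*σ/E)² = (2.576×25.0/5.19)² = 154.0 → n = 154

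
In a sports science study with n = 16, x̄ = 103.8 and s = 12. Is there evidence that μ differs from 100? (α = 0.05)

t = (x̄ - μ₀)/(s/√n) = (103.8 - 100)/(12/√16) = 1.267. df = 15, critical t = ±2.131. Fail to reject H₀.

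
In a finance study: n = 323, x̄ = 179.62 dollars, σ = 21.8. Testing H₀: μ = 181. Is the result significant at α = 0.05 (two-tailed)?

z = (179.62 - 181)/(21.8/√323) = -1.138. Since |z| ≤ 1.96, not significant at α = 0.05.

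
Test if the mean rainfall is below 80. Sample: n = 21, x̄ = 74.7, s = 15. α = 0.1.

t = (74.7 - 80)/(15/√21) = -1.619, df = 20. Critical t = -1.325. Reject H₀.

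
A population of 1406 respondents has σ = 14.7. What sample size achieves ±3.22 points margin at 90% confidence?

Without FPC: n₀ = (1.645×14.7/3.22)² = 56.397. With FPC: n = n₀N/(n₀+N-1) = 54.3 → n = 55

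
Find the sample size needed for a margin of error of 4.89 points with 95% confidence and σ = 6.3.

n = (z*σ/E)² = (1.96×6.3/4.89)² = 6.4 → n = 7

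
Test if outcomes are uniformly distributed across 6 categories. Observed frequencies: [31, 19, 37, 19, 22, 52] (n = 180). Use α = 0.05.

Expected = 30 each. χ² = Σ(O-E)²/E = 28.0. df = 5, critical value = 11.07. Reject H₀.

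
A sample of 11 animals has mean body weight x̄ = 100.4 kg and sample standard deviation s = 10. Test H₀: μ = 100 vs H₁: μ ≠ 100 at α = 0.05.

t = (x̄ - μ₀)/(s/√n) = (100.4 - 100)/(10/√11) = 0.133. df = 10, critical t = ±2.228. Fail to reject H₀.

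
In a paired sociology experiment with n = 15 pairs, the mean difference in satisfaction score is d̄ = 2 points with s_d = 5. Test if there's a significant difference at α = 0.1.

t = d̄/(s_d/√n) = 2/(5/√15) = 1.549. df = 14, critical t = ±1.761. Fail to reject H₀.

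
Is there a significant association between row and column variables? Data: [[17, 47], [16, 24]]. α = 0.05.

χ² = 2.052. df = 1, critical = 3.841. Fail to reject H₀. No evidence of dependence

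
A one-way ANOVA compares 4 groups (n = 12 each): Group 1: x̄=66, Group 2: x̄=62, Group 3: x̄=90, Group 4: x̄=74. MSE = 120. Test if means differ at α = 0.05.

Grand mean = 73.0. SS_between = 5520.0, MS_between = 1840.0. F = 15.333, F_crit ≈ 2.816. Reject H₀.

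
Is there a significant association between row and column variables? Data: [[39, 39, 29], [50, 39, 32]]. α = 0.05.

χ² = 0.65. df = 2, critical = 5.991. Fail to reject H₀. No evidence of dependence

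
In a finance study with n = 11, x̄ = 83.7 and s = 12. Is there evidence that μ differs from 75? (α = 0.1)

t = (x̄ - μ₀)/(s/√n) = (83.7 - 75)/(12/√11) = 2.405. df = 10, critical t = ±1.812. Reject H₀.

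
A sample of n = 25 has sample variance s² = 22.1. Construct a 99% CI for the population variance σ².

df = 24. χ²_{0.005} = 45.559, χ²_{0.995} = 9.886. CI for σ² = ((n-1)s²/χ²_{α/2}, (n-1)s²/χ²_{1-α/2}) = (24·22.1/45.559, 24·22.1/9.886) = (11.64, 53.65)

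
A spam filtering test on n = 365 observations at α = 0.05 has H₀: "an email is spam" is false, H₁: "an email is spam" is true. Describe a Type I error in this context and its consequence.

Type I error: rejecting H₀ when it is true — concluding that an email is spam when in fact it is not. Consequence: a legitimate email is sent to the spam folder and the user misses it.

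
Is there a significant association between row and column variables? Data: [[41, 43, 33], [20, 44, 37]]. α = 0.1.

χ² = 6.329. df = 2, critical = 4.605. Reject H₀. Variables are dependent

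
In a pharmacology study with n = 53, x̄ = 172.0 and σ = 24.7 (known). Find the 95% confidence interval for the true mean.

CI = x̄ ± z*(σ/√n) = 172.0 ± 1.96(24.7/√53) = 172.0 ± 6.65 = (165.35, 178.65)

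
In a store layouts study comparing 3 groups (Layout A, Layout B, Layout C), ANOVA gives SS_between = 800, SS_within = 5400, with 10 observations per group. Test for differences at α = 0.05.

df_between = 2, df_within = 27. F = MS_between/MS_within = 400.0/200.0 = 2.0. F_crit ≈ 3.354. Fail to reject H₀.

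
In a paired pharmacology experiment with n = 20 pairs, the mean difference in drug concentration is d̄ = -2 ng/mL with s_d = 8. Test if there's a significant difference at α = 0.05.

t = d̄/(s_d/√n) = -2/(8/√20) = -1.118. df = 19, critical t = ±2.093. Fail to reject H₀.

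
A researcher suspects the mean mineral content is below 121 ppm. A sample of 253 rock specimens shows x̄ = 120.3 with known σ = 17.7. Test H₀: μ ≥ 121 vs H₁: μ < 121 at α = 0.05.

z = -0.629. Critical value: -1.645. Fail to reject H₀.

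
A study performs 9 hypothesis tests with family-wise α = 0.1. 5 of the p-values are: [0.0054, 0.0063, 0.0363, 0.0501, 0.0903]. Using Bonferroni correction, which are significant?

Bonferroni α = 0.1/9 = 0.01111. Significant p-values: [0.0054, 0.0063]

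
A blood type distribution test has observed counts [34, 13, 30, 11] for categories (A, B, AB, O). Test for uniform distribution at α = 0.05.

Expected = 22 each. χ² = Σ(O-E)²/E = 18.636. df = 3, critical value = 7.815. Reject H₀.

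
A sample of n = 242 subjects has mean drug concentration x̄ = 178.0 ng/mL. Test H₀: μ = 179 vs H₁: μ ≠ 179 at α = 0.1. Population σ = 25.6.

z = (x̄ - μ₀)/(σ/√n) = (178.0 - 179)/(25.6/√242) = -0.608. Critical value: ±1.645. Since |-0.608| ≤ 1.645, Fail to reject H₀.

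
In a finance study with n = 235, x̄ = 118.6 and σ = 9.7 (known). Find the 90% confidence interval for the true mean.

CI = x̄ ± z*(σ/√n) = 118.6 ± 1.645(9.7/√235) = 118.6 ± 1.04 = (117.56, 119.64)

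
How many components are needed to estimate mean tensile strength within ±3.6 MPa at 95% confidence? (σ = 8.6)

n = (z*σ/E)² = (1.96×8.6/3.6)² = 21.9 → n = 22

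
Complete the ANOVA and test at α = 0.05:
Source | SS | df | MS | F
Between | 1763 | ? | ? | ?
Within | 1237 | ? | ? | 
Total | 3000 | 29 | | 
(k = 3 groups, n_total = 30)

df_between = 2, df_within = 27. MS_between = 881.5, MS_within = 45.81. F = 19.241, F_crit ≈ 3.354. Reject H₀.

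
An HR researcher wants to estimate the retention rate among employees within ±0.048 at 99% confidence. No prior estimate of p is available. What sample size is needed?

Conservative approach: use p = 0.5 (maximizes p(1-p) = 0.25). n = z²(0.25)/E² = 2.576²×0.25/0.048² = 720.03 → n = 721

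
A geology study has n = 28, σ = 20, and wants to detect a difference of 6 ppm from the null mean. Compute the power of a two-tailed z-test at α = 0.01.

SE = σ/√n = 20/√28 = 3.78. Non-centrality λ = d/SE = 6/3.78 = 1.587. Power ≈ Φ(λ - z_{α/2}) = Φ(1.587 - 2.576) = Φ(-0.989) = 0.161.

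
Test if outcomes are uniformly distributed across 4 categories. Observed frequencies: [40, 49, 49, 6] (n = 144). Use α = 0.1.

Expected = 36 each. χ² = Σ(O-E)²/E = 34.833. df = 3, critical value = 6.251. Reject H₀.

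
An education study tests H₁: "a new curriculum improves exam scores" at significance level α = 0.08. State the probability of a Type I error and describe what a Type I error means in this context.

P(Type I error) = α = 0.08. A Type I error is rejecting H₀ when H₀ is actually true (false positive) — here, concluding that a new curriculum improves exam scores when in fact this is not the case. Consequence: adopting a curriculum that gives no real benefit — disruption for nothing.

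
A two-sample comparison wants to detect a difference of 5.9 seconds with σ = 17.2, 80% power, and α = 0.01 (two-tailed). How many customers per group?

n per group = 2(z_α/2 + z_β)²σ²/d² = 2×(2.576 + 0.84)²×17.2²/5.9² = 198.3 → n = 199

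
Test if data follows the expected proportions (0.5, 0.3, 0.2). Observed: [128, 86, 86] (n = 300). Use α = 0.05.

Expected: [150.0, 90.0, 60.0]. χ² = 14.671. df = 2, critical = 5.991. Reject H₀.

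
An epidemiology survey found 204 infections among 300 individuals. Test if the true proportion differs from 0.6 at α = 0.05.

p̂ = 0.68, p₀ = 0.6. z = (p̂ - p₀)/√(p₀(1-p₀)/n) = 2.828. Critical: ±1.96. Reject H₀.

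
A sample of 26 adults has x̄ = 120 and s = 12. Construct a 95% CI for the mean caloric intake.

CI = x̄ ± t*(s/√n) = 120 ± 2.06(12/√26) = (115.15, 124.85)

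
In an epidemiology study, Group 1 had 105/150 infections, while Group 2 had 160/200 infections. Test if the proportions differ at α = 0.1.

p̂₁ = 0.7, p̂₂ = 0.8, pooled p̂ = 0.757. z = -2.159. Critical: ±1.645. Reject H₀.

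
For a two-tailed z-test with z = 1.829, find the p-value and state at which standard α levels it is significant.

p = 2·P(Z > |1.829|) = 2·(1 - Φ(1.829)) ≈ 0.0674. Significant at α = 0.1.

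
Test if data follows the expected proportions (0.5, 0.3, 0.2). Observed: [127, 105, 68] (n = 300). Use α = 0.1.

Expected: [150.0, 90.0, 60.0]. χ² = 7.093. df = 2, critical = 4.605. Reject H₀.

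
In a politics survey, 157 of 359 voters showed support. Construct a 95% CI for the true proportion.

p̂ = 0.437. CI = p̂ ± z*√(p̂(1-p̂)/n) = (0.386, 0.489)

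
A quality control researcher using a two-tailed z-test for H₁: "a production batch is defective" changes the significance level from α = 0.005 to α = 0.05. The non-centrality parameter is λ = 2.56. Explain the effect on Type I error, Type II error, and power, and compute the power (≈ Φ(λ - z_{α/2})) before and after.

Increasing α from 0.005 to 0.05:
• Type I error rate increases (α is the Type I rate by definition).
• Critical value moves from z_{α/2} = 2.807 to 1.96, so power = Φ(λ - z_{α/2}) goes from Φ(2.56 - 2.807) = 0.402 to Φ(2.56 - 1.96) = 0.726.
• Type II error rate β = 1 - power therefore decreases (0.598 → 0.274).
Appropriate when false negatives are costly — here, shipping a defective batch — faulty products reach customers.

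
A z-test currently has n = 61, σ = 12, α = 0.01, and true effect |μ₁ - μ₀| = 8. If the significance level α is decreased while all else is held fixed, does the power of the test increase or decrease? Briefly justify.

Power decreases: a smaller α raises the critical value, so less of the H₁ sampling distribution falls in the rejection region.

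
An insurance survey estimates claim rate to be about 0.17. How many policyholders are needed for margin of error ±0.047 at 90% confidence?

n = z²p(1-p)/E² = 1.645²×0.17×0.83/0.047² = 172.8 → n = 173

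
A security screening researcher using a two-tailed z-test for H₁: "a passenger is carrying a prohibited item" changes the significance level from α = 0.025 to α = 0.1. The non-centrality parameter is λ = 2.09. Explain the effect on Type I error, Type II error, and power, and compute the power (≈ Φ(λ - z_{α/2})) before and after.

Increasing α from 0.025 to 0.1:
• Type I error rate increases (α is the Type I rate by definition).
• Critical value moves from z_{α/2} = 2.241 to 1.645, so power = Φ(λ - z_{α/2}) goes from Φ(2.09 - 2.241) = 0.44 to Φ(2.09 - 1.645) = 0.672.
• Type II error rate β = 1 - power therefore decreases (0.56 → 0.328).
Appropriate when false negatives are costly — here, letting a prohibited item through — security breach.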